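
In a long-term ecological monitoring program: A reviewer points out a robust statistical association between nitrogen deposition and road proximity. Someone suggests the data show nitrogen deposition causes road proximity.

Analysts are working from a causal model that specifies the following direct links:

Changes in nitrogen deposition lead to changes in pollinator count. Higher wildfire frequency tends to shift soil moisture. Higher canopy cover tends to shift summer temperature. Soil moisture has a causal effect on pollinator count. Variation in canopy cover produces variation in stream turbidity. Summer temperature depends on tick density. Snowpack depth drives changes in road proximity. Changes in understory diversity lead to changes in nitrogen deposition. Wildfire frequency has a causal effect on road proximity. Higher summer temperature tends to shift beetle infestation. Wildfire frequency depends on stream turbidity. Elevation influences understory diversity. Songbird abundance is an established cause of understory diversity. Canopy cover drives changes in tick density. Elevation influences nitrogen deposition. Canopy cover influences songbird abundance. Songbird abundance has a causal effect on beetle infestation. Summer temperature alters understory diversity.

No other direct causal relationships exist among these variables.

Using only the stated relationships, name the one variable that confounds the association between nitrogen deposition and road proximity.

canopy cover

Canopy cover has a causal path to nitrogen deposition (canopy cover → songbird abundance → understory diversity → nitrogen deposition) and a separate causal path to road proximity (canopy cover → stream turbidity → wildfire frequency → road proximity), so it is a common cause of both.
No stated relationship gives nitrogen deposition a causal route to road proximity, so the correlation is explained by the shared upstream cause rather than a direct effect.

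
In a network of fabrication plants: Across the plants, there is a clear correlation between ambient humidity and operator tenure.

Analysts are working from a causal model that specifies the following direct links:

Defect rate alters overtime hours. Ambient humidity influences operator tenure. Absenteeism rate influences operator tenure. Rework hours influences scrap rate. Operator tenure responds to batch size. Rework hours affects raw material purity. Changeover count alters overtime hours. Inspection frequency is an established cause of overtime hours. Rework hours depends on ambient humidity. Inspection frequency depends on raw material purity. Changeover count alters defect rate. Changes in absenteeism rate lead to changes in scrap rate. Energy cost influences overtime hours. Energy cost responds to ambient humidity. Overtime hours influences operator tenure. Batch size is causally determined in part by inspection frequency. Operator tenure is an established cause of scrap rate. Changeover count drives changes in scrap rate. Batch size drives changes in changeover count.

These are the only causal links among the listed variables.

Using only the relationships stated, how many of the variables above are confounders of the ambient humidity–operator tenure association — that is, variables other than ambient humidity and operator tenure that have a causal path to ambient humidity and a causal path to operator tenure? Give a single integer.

No listed variable has a causal path to both ambient humidity and operator tenure, so there are no common causes.

0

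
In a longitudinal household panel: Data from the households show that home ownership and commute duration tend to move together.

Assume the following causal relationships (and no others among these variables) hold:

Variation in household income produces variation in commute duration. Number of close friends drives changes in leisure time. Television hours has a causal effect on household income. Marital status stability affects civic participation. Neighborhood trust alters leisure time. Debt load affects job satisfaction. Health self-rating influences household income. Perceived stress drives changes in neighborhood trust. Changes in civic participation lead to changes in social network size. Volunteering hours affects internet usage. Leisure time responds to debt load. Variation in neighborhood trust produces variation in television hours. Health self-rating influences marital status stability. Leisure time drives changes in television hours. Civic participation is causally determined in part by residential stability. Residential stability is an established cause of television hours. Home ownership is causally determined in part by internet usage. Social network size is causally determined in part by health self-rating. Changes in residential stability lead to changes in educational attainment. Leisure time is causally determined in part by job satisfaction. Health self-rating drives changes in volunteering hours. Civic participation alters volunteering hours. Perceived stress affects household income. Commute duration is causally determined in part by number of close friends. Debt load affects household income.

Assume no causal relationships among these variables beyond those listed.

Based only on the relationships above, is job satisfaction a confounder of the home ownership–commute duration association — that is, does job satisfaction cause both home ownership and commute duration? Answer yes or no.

no

Job satisfaction has no stated causal path to home ownership. A confounder must cause both variables, so job satisfaction does not qualify.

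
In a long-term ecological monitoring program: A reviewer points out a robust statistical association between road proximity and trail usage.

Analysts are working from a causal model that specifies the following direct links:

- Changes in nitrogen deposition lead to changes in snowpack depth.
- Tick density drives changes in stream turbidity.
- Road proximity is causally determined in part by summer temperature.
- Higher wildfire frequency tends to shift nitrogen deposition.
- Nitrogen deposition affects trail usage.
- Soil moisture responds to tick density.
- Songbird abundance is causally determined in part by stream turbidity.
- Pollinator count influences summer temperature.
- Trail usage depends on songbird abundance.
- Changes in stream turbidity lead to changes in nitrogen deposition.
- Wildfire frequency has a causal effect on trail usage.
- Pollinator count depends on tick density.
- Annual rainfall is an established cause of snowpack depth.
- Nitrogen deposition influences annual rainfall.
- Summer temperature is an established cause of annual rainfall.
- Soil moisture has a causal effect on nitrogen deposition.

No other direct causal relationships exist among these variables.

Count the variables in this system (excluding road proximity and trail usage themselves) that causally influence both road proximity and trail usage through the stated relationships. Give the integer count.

1

The common causes are: tick density (to road proximity via tick density → pollinator count → summer temperature → road proximity; to trail usage via tick density → stream turbidity → nitrogen deposition → trail usage).
Every other variable lacks a causal path to at least one of road proximity and trail usage.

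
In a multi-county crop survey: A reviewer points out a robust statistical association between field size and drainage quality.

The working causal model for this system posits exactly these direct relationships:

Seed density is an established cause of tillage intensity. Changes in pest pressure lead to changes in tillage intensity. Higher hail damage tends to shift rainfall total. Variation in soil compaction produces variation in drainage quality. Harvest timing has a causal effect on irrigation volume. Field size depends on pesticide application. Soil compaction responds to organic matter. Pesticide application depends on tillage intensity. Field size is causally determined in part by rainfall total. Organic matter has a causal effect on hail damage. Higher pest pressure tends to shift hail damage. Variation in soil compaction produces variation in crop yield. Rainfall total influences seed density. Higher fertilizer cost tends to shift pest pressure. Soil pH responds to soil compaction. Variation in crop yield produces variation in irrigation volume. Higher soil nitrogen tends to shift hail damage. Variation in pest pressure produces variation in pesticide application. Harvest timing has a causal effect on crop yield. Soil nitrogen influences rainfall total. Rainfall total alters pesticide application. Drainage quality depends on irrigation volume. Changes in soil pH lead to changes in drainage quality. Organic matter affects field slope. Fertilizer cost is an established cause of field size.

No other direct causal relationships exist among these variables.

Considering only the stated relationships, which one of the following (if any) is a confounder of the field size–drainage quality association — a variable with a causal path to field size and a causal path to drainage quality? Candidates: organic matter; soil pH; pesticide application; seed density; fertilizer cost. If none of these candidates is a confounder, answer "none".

Organic matter causes field size (organic matter → hail damage → rainfall total → field size) and also causes drainage quality (organic matter → soil compaction → drainage quality); it is a common cause of both.
Each of the other candidates lacks a causal path to at least one of field size and drainage quality, so they do not confound the relationship.

organic matter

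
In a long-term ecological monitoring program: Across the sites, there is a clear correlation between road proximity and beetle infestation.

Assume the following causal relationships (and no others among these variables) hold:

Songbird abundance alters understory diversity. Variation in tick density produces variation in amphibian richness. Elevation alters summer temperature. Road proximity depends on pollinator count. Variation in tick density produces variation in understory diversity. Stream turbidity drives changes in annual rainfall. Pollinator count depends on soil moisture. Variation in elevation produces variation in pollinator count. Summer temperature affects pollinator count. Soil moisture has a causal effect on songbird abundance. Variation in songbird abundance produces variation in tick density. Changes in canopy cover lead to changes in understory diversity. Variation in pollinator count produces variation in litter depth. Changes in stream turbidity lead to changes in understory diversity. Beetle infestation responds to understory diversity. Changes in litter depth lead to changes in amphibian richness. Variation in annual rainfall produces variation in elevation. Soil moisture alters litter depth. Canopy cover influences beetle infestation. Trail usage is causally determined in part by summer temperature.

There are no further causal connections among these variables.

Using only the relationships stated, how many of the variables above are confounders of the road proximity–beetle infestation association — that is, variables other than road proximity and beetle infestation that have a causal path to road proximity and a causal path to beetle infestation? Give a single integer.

2

The common causes are: soil moisture (to road proximity via soil moisture → pollinator count → road proximity; to beetle infestation via soil moisture → songbird abundance → understory diversity → beetle infestation); stream turbidity (to road proximity via stream turbidity → annual rainfall → elevation → pollinator count → road proximity; to beetle infestation via stream turbidity → understory diversity → beetle infestation).
Every other variable lacks a causal path to at least one of road proximity and beetle infestation.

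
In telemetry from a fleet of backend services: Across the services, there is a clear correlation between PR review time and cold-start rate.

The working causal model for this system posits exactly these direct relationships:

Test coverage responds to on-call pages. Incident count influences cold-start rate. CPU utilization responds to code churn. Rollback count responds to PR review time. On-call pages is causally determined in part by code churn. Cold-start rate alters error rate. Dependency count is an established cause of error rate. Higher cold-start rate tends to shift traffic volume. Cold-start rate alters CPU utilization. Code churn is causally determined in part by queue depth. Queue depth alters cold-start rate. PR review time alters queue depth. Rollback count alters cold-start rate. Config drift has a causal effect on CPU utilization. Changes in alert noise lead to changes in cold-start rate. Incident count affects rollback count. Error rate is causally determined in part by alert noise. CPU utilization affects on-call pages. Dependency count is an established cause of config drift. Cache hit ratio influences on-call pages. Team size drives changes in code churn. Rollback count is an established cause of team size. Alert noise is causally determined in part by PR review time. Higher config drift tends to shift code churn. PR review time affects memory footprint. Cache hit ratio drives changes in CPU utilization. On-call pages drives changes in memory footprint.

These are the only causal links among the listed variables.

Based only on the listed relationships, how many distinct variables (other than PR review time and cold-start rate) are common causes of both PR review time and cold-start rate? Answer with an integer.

0

No listed variable has a causal path to both PR review time and cold-start rate, so there are no common causes.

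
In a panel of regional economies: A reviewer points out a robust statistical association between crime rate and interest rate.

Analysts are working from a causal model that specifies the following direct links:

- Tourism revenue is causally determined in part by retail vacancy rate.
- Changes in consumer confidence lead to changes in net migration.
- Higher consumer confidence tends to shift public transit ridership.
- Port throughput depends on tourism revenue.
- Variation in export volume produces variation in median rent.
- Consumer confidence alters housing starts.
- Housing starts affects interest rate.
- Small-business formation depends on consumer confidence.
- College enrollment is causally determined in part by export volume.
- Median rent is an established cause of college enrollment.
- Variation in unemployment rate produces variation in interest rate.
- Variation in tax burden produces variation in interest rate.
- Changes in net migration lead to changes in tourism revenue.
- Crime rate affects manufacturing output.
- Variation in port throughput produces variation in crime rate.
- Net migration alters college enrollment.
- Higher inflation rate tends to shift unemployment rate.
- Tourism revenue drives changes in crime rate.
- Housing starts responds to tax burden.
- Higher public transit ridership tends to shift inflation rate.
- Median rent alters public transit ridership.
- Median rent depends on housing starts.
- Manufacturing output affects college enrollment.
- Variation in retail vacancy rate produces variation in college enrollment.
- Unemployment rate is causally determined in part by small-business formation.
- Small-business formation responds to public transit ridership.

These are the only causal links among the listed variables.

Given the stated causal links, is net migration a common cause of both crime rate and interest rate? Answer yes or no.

no

Net migration has no stated causal path to interest rate. A confounder must cause both variables, so net migration does not qualify.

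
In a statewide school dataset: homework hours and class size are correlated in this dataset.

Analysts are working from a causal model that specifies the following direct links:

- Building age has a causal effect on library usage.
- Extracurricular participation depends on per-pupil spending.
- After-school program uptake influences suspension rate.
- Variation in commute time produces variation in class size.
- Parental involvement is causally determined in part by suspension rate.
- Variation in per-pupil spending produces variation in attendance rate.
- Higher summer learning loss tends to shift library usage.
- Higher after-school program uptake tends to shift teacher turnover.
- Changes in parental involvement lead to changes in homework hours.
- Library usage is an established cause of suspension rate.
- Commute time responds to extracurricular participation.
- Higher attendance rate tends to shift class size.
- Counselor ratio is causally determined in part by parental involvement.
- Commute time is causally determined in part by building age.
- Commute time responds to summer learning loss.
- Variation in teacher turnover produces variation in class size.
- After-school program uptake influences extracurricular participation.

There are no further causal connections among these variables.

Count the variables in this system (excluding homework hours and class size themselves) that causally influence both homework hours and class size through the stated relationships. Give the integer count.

The common causes are: after-school program uptake (to homework hours via after-school program uptake → suspension rate → parental involvement → homework hours; to class size via after-school program uptake → teacher turnover → class size); building age (to homework hours via building age → library usage → suspension rate → parental involvement → homework hours; to class size via building age → commute time → class size); summer learning loss (to homework hours via summer learning loss → library usage → suspension rate → parental involvement → homework hours; to class size via summer learning loss → commute time → class size).
Every other variable lacks a causal path to at least one of homework hours and class size.

3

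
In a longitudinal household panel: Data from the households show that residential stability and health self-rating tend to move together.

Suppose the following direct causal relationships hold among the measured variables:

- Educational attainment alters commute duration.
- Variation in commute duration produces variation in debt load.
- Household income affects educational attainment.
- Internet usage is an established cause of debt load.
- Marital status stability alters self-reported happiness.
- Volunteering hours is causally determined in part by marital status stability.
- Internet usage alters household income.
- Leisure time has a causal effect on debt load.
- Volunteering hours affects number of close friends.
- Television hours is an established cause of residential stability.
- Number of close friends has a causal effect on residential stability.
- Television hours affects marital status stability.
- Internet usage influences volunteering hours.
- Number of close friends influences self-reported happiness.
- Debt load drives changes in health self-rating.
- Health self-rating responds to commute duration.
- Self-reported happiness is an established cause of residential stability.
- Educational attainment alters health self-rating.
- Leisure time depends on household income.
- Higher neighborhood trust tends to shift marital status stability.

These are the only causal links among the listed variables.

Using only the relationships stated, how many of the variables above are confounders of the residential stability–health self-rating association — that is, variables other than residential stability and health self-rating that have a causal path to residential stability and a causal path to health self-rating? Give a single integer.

The common causes are: internet usage (to residential stability via internet usage → volunteering hours → number of close friends → residential stability; to health self-rating via internet usage → debt load → health self-rating).
Every other variable lacks a causal path to at least one of residential stability and health self-rating.

1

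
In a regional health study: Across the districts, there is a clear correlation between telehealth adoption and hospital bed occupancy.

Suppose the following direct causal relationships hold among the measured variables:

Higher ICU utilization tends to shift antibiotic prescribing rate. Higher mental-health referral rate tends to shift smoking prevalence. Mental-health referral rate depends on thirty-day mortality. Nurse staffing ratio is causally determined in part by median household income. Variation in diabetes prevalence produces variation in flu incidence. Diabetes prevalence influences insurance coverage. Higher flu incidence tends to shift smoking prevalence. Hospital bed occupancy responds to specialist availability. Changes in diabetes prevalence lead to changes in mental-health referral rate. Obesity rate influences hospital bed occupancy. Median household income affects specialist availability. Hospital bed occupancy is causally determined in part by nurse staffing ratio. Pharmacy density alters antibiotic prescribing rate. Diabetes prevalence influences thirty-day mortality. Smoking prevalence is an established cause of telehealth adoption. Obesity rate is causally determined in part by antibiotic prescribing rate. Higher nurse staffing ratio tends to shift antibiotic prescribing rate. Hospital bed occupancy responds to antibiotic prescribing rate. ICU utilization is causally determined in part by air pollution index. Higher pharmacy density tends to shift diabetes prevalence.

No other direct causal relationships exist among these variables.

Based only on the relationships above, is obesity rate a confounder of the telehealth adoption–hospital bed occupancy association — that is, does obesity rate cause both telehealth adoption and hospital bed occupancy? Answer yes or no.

no

Obesity rate has no stated causal path to telehealth adoption. A confounder must cause both variables, so obesity rate does not qualify.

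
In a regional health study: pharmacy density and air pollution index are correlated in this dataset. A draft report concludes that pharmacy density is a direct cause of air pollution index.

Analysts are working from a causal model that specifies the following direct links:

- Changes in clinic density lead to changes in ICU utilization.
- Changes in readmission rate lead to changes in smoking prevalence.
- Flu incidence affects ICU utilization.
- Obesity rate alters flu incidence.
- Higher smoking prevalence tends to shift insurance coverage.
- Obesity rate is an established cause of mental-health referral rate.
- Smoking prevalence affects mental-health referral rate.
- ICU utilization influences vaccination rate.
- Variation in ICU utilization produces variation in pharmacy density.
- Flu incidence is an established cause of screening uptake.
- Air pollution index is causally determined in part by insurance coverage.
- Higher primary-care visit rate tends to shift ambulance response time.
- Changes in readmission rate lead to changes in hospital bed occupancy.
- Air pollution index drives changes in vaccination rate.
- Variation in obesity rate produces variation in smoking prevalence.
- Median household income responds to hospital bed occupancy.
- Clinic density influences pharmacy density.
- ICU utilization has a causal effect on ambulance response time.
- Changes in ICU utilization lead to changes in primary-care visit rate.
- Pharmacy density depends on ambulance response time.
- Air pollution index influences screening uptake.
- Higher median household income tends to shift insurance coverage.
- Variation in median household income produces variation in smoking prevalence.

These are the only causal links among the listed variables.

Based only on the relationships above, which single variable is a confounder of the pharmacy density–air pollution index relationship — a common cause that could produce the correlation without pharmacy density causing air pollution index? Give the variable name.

Obesity rate has a causal path to pharmacy density (obesity rate → flu incidence → ICU utilization → pharmacy density) and a separate causal path to air pollution index (obesity rate → smoking prevalence → insurance coverage → air pollution index), so it is a common cause of both.
No stated relationship gives pharmacy density a causal route to air pollution index, so the correlation is explained by the shared upstream cause rather than a direct effect.

obesity rate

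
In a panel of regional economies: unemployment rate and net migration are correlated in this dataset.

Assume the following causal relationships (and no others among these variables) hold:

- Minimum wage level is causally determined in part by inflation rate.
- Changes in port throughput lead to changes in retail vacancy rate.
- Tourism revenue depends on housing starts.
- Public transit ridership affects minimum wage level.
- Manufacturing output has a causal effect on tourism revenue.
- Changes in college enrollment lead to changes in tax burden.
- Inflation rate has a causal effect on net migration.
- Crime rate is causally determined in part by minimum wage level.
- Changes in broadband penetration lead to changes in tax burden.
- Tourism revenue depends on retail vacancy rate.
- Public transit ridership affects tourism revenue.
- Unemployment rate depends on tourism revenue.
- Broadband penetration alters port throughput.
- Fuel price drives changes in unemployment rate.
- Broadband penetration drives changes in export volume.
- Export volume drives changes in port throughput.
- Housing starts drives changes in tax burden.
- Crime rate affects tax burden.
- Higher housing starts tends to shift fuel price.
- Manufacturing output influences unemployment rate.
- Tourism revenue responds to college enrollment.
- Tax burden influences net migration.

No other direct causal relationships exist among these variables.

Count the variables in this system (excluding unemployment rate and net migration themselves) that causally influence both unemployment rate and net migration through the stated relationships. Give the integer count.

The common causes are: broadband penetration (to unemployment rate via broadband penetration → port throughput → retail vacancy rate → tourism revenue → unemployment rate; to net migration via broadband penetration → tax burden → net migration); college enrollment (to unemployment rate via college enrollment → tourism revenue → unemployment rate; to net migration via college enrollment → tax burden → net migration); housing starts (to unemployment rate via housing starts → fuel price → unemployment rate; to net migration via housing starts → tax burden → net migration); public transit ridership (to unemployment rate via public transit ridership → tourism revenue → unemployment rate; to net migration via public transit ridership → minimum wage level → crime rate → tax burden → net migration).
Every other variable lacks a causal path to at least one of unemployment rate and net migration.

4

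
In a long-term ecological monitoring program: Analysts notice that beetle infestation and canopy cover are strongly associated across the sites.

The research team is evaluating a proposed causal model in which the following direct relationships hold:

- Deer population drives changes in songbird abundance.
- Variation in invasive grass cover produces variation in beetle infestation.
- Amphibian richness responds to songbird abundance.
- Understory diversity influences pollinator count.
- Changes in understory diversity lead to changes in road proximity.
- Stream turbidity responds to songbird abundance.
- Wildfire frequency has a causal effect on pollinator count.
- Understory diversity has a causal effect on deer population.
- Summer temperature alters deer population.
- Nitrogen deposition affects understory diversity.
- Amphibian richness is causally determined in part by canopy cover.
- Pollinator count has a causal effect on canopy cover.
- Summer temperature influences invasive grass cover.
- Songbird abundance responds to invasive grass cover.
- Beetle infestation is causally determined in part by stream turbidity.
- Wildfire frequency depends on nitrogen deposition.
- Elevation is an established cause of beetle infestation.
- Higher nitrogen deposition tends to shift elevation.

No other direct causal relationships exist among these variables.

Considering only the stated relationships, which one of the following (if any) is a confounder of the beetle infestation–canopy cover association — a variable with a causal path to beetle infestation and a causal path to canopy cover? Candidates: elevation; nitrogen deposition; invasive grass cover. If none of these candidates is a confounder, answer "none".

Nitrogen deposition causes beetle infestation (nitrogen deposition → elevation → beetle infestation) and also causes canopy cover (nitrogen deposition → wildfire frequency → pollinator count → canopy cover); it is a common cause of both.
Each of the other candidates lacks a causal path to at least one of beetle infestation and canopy cover, so they do not confound the relationship.

nitrogen deposition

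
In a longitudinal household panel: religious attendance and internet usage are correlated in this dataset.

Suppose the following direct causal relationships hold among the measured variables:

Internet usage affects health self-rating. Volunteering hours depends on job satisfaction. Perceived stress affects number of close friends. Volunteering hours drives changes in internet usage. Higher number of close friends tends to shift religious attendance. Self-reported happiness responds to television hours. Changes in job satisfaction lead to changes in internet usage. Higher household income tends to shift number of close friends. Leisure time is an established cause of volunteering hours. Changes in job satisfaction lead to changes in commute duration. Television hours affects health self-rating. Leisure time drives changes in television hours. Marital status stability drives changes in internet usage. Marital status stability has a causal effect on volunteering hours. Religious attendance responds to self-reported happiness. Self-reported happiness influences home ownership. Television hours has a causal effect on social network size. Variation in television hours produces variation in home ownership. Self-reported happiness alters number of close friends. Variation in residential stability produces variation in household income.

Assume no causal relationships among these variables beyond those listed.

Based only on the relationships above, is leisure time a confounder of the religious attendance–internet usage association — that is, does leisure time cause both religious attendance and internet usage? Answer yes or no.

yes

Leisure time has a causal path to religious attendance (leisure time → television hours → self-reported happiness → religious attendance) and to internet usage (leisure time → volunteering hours → internet usage), so it is a common cause of both — a confounder.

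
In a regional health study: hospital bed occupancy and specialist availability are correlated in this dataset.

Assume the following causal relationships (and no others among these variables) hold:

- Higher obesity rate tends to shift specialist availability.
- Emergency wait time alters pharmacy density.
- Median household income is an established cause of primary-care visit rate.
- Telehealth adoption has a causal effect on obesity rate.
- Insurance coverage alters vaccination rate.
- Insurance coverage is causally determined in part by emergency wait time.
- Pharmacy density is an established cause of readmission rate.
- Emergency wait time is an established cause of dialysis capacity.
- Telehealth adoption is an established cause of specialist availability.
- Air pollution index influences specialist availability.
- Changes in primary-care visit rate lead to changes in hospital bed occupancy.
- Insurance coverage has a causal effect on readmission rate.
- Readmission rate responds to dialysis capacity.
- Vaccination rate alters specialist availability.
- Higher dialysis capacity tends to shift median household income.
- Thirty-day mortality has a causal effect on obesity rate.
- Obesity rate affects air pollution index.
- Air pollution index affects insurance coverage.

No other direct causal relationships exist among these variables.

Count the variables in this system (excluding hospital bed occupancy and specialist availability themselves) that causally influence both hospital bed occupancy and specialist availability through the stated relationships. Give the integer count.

1

The common causes are: emergency wait time (to hospital bed occupancy via emergency wait time → dialysis capacity → median household income → primary-care visit rate → hospital bed occupancy; to specialist availability via emergency wait time → insurance coverage → vaccination rate → specialist availability).
Every other variable lacks a causal path to at least one of hospital bed occupancy and specialist availability.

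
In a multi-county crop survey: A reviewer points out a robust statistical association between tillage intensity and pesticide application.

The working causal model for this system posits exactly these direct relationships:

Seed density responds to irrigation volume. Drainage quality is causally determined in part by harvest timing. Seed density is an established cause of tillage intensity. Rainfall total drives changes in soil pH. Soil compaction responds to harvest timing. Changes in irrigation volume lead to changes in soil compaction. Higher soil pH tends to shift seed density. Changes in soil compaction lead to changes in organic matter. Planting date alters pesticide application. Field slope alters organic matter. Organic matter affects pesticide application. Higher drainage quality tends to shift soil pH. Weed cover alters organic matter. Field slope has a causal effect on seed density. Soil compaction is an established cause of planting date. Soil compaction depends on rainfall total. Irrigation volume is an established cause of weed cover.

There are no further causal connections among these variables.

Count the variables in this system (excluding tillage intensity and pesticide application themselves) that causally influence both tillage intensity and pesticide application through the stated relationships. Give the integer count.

The common causes are: field slope (to tillage intensity via field slope → seed density → tillage intensity; to pesticide application via field slope → organic matter → pesticide application); harvest timing (to tillage intensity via harvest timing → drainage quality → soil pH → seed density → tillage intensity; to pesticide application via harvest timing → soil compaction → organic matter → pesticide application); irrigation volume (to tillage intensity via irrigation volume → seed density → tillage intensity; to pesticide application via irrigation volume → soil compaction → organic matter → pesticide application); rainfall total (to tillage intensity via rainfall total → soil pH → seed density → tillage intensity; to pesticide application via rainfall total → soil compaction → organic matter → pesticide application).
Every other variable lacks a causal path to at least one of tillage intensity and pesticide application.

4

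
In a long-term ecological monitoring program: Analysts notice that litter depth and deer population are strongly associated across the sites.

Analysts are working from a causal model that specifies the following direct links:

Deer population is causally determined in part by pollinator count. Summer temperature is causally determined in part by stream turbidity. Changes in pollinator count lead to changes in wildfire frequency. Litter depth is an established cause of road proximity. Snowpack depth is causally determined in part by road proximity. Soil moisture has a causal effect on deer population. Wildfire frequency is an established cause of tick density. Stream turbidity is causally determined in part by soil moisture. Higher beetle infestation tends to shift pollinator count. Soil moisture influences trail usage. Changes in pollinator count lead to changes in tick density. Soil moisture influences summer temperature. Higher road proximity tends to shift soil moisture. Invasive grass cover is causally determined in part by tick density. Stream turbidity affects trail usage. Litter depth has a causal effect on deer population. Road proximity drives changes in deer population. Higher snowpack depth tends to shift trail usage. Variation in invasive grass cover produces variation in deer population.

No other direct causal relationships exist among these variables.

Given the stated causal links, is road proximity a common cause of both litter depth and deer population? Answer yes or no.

Road proximity has no stated causal path to litter depth. A confounder must cause both variables, so road proximity does not qualify.

no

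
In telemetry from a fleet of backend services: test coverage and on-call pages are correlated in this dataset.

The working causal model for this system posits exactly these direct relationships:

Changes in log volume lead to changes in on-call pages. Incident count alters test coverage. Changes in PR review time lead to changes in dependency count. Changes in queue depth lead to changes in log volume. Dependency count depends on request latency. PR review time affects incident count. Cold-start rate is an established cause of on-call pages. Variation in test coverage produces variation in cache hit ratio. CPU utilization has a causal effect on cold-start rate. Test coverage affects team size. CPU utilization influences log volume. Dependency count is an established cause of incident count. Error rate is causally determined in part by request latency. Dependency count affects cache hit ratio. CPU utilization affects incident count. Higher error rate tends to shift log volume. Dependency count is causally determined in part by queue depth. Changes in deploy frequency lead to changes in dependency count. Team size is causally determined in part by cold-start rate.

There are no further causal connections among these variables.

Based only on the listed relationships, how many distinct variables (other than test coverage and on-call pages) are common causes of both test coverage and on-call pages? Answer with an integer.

The common causes are: CPU utilization (to test coverage via CPU utilization → incident count → test coverage; to on-call pages via CPU utilization → log volume → on-call pages); queue depth (to test coverage via queue depth → dependency count → incident count → test coverage; to on-call pages via queue depth → log volume → on-call pages); request latency (to test coverage via request latency → dependency count → incident count → test coverage; to on-call pages via request latency → error rate → log volume → on-call pages).
Every other variable lacks a causal path to at least one of test coverage and on-call pages.

3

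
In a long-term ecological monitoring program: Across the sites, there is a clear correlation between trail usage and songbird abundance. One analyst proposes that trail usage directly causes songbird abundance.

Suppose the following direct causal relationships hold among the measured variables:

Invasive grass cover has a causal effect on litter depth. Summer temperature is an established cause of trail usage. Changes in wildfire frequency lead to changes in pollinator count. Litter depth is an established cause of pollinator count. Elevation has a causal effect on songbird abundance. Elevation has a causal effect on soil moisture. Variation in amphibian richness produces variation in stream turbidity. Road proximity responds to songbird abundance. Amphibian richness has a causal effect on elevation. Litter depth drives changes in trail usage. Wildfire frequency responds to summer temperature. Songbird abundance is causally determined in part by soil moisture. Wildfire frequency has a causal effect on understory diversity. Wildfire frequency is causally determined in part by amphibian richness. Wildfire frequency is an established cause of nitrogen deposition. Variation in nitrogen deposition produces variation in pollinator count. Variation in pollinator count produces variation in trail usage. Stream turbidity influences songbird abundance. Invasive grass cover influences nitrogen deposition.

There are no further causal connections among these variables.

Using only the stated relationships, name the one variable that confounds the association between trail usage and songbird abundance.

Amphibian richness has a causal path to trail usage (amphibian richness → wildfire frequency → pollinator count → trail usage) and a separate causal path to songbird abundance (amphibian richness → stream turbidity → songbird abundance), so it is a common cause of both.
No stated relationship gives trail usage a causal route to songbird abundance, so the correlation is explained by the shared upstream cause rather than a direct effect.

amphibian richness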